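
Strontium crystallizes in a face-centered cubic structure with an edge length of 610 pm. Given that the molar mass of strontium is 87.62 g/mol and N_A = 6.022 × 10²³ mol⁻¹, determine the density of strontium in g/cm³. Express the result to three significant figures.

2.56 g/cm³

An FCC unit cell contains Z = 4 atoms.
Cell volume: a³ = (610 pm)³ = (6.100 × 10^-8 cm)³ = 2.270 × 10^-22 cm³.
ρ = Z·M/(N_A·a³) = 4 × 87.62 / (6.022 × 10²³ × 2.270 × 10^-22) = 2.564 g/cm³.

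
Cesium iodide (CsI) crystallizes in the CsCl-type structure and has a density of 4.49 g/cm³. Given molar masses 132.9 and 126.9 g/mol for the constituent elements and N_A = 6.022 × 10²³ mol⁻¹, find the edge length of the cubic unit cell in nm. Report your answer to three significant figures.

M(CsI) = 259.8 g/mol; Z = 1 formula unit per cell.
a³ = Z·M/(N_A·ρ) = 1 × 259.8 / (6.022 × 10²³ × 4.49) = 9.608 × 10^-23 cm³, so a = 4.580 × 10^-8 cm = 0.458 nm.

0.458 nm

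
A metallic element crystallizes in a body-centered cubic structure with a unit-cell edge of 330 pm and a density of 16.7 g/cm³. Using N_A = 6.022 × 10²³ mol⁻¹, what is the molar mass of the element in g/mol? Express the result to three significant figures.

181 g/mol

A BCC cell has Z = 2 atoms; a = 3.300 × 10^-8 cm.
M = ρ·N_A·a³/Z = 16.7 × 6.022 × 10²³ × 3.594 × 10^-23 / 2 = 181 g/mol.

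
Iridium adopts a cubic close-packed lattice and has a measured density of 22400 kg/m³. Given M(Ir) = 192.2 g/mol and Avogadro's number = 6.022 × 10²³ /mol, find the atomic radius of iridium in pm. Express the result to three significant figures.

136 pm

For an FCC cell (Z = 4), a³ = Z·M/(N_A·ρ) = 4 × 192.2 / (6.022 × 10²³ × 22.40) = 5.699 × 10^-23 cm³, so a = 3.848 × 10^-8 cm = 384.8 pm.
Atoms touch along the face diagonal, so √2·a = 4r, so r = 0.3536 × a = 136 pm.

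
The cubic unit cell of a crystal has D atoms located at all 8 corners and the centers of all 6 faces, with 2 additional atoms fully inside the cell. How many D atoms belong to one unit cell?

Corner atoms are shared by 8 cells (1/8 each), face atoms by 2 (1/2 each), interior atoms are unshared.
Net atoms = 8 × 1/8 + 6 × 1/2 + 2 = 1 + 3 + 2 = 6.

6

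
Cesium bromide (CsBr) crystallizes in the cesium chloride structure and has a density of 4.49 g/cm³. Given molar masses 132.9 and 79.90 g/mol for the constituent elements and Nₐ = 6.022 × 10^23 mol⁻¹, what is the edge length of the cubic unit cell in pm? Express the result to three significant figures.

429 pm

M(CsBr) = 212.8 g/mol; Z = 1 formula unit per cell.
a³ = Z·M/(N_A·ρ) = 1 × 212.8 / (6.022 × 10²³ × 4.49) = 7.870 × 10^-23 cm³, so a = 4.285 × 10^-8 cm = 429 pm.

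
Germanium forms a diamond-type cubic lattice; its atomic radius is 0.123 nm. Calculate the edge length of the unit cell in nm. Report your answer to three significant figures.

In a diamond cubic lattice, nearest neighbors lie along the body diagonal with √3·a = 8r.
a = 8r/√3 = 8 × 0.123 / 1.7321 = 0.568 nm.

0.568 nm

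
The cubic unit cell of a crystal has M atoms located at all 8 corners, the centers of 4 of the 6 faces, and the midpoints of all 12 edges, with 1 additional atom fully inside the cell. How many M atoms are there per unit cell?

Corner atoms are shared by 8 cells (1/8 each), face atoms by 2 (1/2 each), edge atoms by 4 (1/4 each), interior atoms are unshared.
Net atoms = 8 × 1/8 + 4 × 1/2 + 12 × 1/4 + 1 = 1 + 2 + 3 + 1 = 7.

7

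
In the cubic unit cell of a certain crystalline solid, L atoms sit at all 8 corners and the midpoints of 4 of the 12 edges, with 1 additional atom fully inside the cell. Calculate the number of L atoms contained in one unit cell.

Corner atoms are shared by 8 cells (1/8 each), edge atoms by 4 (1/4 each), interior atoms are unshared.
Net atoms = 8 × 1/8 + 4 × 1/4 + 1 = 1 + 1 + 1 = 3.

3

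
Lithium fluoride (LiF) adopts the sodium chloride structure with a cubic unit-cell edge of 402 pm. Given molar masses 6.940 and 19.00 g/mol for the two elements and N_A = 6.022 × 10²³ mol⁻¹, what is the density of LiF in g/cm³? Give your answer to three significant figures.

2.65 g/cm³

The sodium chloride structure contains Z = 4 formula units per cell; M(LiF) = 6.940 + 19.00 = 25.94 g/mol.
a³ = (4.020 × 10^-8 cm)³ = 6.496 × 10^-23 cm³.
ρ = 4 × 25.94 / (6.022 × 10²³ × 6.496 × 10^-23) = 2.652 g/cm³.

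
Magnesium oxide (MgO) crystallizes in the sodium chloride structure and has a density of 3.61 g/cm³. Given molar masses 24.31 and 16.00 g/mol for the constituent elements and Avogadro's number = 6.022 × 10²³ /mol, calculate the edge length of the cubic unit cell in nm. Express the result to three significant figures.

M(MgO) = 40.31 g/mol; Z = 4 formula units per cell.
a³ = Z·M/(N_A·ρ) = 4 × 40.31 / (6.022 × 10²³ × 3.61) = 7.417 × 10^-23 cm³, so a = 4.202 × 10^-8 cm = 0.420 nm.

0.420 nm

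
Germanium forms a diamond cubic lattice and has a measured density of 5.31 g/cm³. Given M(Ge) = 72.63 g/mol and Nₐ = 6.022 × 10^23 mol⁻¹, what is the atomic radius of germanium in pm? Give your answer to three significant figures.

For a diamond cubic cell (Z = 8), a³ = Z·M/(N_A·ρ) = 8 × 72.63 / (6.022 × 10²³ × 5.310) = 1.817 × 10^-22 cm³, so a = 5.664 × 10^-8 cm = 566.4 pm.
Nearest neighbors lie along the body diagonal with √3·a = 8r, so r = 0.2165 × a = 123 pm.

123 pm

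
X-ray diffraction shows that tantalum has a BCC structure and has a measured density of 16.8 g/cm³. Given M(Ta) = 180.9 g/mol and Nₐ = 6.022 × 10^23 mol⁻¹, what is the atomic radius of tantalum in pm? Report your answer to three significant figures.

For a BCC cell (Z = 2), a³ = Z·M/(N_A·ρ) = 2 × 180.9 / (6.022 × 10²³ × 16.80) = 3.576 × 10^-23 cm³, so a = 3.295 × 10^-8 cm = 329.5 pm.
Atoms touch along the body diagonal, so √3·a = 4r, so r = 0.4330 × a = 143 pm.

143 pm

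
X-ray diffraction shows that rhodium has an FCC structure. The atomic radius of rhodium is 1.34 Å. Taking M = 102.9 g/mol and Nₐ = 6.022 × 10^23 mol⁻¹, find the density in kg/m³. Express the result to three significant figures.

In an FCC lattice, atoms touch along the face diagonal, so √2·a = 4r, giving a = 3.790 Å = 3.790 × 10^-8 cm.
With Z = 4, ρ = Z·M/(N_A·a³) = 4 × 102.9 / (6.022 × 10²³ × 5.444 × 10^-23) = 12.55 g/cm³ = 12600 kg/m³.

12600 kg/m³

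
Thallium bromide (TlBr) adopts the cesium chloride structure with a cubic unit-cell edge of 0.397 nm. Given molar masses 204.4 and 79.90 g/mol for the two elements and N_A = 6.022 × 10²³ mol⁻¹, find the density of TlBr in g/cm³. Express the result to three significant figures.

7.55 g/cm³

The cesium chloride structure contains Z = 1 formula unit per cell; M(TlBr) = 204.4 + 79.90 = 284.3 g/mol.
a³ = (3.970 × 10^-8 cm)³ = 6.257 × 10^-23 cm³.
ρ = 1 × 284.3 / (6.022 × 10²³ × 6.257 × 10^-23) = 7.545 g/cm³.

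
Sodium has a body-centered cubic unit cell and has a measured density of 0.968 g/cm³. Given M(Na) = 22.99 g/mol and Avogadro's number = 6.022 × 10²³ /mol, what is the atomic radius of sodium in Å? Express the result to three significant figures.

1.86 Å

For a BCC cell (Z = 2), a³ = Z·M/(N_A·ρ) = 2 × 22.99 / (6.022 × 10²³ × 0.9680) = 7.888 × 10^-23 cm³, so a = 4.289 × 10^-8 cm = 4.289 Å.
Atoms touch along the body diagonal, so √3·a = 4r, so r = 0.4330 × a = 1.86 Å.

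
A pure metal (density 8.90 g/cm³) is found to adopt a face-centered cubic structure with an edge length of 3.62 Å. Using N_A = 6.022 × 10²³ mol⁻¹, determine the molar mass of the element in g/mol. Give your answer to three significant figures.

An FCC cell has Z = 4 atoms; a = 3.620 × 10^-8 cm.
M = ρ·N_A·a³/Z = 8.90 × 6.022 × 10²³ × 4.744 × 10^-23 / 4 = 63.6 g/mol.

63.6 g/mol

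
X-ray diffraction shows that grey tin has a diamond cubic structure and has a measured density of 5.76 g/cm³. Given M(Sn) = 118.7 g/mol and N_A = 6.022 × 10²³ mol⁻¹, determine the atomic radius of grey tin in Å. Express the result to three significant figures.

For a diamond cubic cell (Z = 8), a³ = Z·M/(N_A·ρ) = 8 × 118.7 / (6.022 × 10²³ × 5.760) = 2.738 × 10^-22 cm³, so a = 6.493 × 10^-8 cm = 6.493 Å.
Nearest neighbors lie along the body diagonal with √3·a = 8r, so r = 0.2165 × a = 1.41 Å.

1.41 Å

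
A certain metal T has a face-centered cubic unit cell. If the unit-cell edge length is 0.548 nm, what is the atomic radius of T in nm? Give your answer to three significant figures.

In an FCC lattice, atoms touch along the face diagonal, so √2·a = 4r.
r = √2·a/4 = 1.4142 × 0.548 / 4 = 0.194 nm.

0.194 nm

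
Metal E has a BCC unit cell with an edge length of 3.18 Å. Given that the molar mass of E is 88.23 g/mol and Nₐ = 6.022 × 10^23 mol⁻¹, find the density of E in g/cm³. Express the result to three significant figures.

A BCC unit cell contains Z = 2 atoms.
Cell volume: a³ = (3.18 Å)³ = (3.180 × 10^-8 cm)³ = 3.216 × 10^-23 cm³.
ρ = Z·M/(N_A·a³) = 2 × 88.23 / (6.022 × 10²³ × 3.216 × 10^-23) = 9.112 g/cm³.

9.11 g/cm³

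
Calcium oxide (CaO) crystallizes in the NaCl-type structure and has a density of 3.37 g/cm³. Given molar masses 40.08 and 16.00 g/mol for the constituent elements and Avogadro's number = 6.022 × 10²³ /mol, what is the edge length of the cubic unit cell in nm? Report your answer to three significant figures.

M(CaO) = 56.08 g/mol; Z = 4 formula units per cell.
a³ = Z·M/(N_A·ρ) = 4 × 56.08 / (6.022 × 10²³ × 3.37) = 1.105 × 10^-22 cm³, so a = 4.799 × 10^-8 cm = 0.480 nm.

0.480 nm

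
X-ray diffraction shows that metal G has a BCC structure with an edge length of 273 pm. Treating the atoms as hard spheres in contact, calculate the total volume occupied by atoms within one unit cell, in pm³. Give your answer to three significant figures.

In a BCC lattice atoms touch along the body diagonal, so √3·a = 4r, so r = 0.4330a = 118.2 pm.
V_atoms = Z × (4/3)πr³ = 2 × (4/3)π × (118.2)³ = 1.38 × 10^7 pm³.

1.38 × 10^7 pm³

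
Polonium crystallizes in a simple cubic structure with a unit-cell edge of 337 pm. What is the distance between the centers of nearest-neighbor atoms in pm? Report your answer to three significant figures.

337 pm

In a simple cubic structure, atoms touch along the cell edge, so a = 2r; the nearest-neighbor distance equals 2r = 1.000·a.
d = 1.000 × 337 = 337 pm.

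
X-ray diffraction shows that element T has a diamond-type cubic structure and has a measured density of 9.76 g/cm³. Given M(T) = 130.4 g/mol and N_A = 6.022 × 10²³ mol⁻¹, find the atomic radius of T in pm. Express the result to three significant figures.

For a diamond cubic cell (Z = 8), a³ = Z·M/(N_A·ρ) = 8 × 130.4 / (6.022 × 10²³ × 9.760) = 1.775 × 10^-22 cm³, so a = 5.620 × 10^-8 cm = 562.0 pm.
Nearest neighbors lie along the body diagonal with √3·a = 8r, so r = 0.2165 × a = 122 pm.

122 pm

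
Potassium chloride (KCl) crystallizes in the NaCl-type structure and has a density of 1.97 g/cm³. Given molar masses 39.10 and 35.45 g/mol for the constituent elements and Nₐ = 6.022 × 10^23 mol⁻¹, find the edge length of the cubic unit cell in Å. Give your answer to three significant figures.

6.31 Å

M(KCl) = 74.55 g/mol; Z = 4 formula units per cell.
a³ = Z·M/(N_A·ρ) = 4 × 74.55 / (6.022 × 10²³ × 1.97) = 2.514 × 10^-22 cm³, so a = 6.311 × 10^-8 cm = 6.31 Å.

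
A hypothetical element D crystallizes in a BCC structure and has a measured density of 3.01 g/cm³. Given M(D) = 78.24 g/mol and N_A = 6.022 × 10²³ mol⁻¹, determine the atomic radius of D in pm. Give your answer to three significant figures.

For a BCC cell (Z = 2), a³ = Z·M/(N_A·ρ) = 2 × 78.24 / (6.022 × 10²³ × 3.010) = 8.633 × 10^-23 cm³, so a = 4.420 × 10^-8 cm = 442.0 pm.
Atoms touch along the body diagonal, so √3·a = 4r, so r = 0.4330 × a = 191 pm.

191 pm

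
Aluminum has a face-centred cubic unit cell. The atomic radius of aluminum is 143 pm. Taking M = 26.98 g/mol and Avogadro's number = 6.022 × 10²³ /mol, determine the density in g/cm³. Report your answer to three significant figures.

In an FCC lattice, atoms touch along the face diagonal, so √2·a = 4r, giving a = 404.5 pm = 4.045 × 10^-8 cm.
With Z = 4, ρ = Z·M/(N_A·a³) = 4 × 26.98 / (6.022 × 10²³ × 6.617 × 10^-23) = 2.708 g/cm³.

2.71 g/cm³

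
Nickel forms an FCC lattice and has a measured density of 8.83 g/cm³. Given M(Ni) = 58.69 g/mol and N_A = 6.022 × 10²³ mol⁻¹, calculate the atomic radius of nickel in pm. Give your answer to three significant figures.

125 pm

For an FCC cell (Z = 4), a³ = Z·M/(N_A·ρ) = 4 × 58.69 / (6.022 × 10²³ × 8.830) = 4.415 × 10^-23 cm³, so a = 3.534 × 10^-8 cm = 353.4 pm.
Atoms touch along the face diagonal, so √2·a = 4r, so r = 0.3536 × a = 125 pm.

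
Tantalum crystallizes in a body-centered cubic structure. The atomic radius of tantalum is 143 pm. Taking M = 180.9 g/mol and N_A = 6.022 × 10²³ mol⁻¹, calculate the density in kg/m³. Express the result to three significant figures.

16700 kg/m³

In a BCC lattice, atoms touch along the body diagonal, so √3·a = 4r, giving a = 330.2 pm = 3.302 × 10^-8 cm.
With Z = 2, ρ = Z·M/(N_A·a³) = 2 × 180.9 / (6.022 × 10²³ × 3.602 × 10^-23) = 16.68 g/cm³ = 16700 kg/m³.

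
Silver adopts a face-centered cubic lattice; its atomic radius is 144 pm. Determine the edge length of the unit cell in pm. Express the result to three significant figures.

407 pm

In an FCC lattice, atoms touch along the face diagonal, so √2·a = 4r.
a = 4r/√2 = 4 × 144 / 1.4142 = 407 pm.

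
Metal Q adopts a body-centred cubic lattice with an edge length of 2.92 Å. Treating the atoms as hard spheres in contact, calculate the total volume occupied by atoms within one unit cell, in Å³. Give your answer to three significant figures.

16.9 Å³

In a BCC lattice atoms touch along the body diagonal, so √3·a = 4r, so r = 0.4330a = 1.264 Å.
V_atoms = Z × (4/3)πr³ = 2 × (4/3)π × (1.264)³ = 16.9 Å³.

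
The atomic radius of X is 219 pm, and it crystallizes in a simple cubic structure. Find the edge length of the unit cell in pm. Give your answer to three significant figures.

In a simple cubic lattice, atoms touch along the cell edge, so a = 2r.
a = 2r = 2 × 219 = 438 pm.

438 pm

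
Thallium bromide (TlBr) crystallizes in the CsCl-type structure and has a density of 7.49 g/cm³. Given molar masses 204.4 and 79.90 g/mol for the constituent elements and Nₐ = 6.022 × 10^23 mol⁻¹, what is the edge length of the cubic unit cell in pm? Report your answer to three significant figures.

M(TlBr) = 284.3 g/mol; Z = 1 formula unit per cell.
a³ = Z·M/(N_A·ρ) = 1 × 284.3 / (6.022 × 10²³ × 7.49) = 6.303 × 10^-23 cm³, so a = 3.980 × 10^-8 cm = 398 pm.

398 pm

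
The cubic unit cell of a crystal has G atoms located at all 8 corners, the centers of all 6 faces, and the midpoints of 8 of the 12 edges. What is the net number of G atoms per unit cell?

6

Corner atoms are shared by 8 cells (1/8 each), face atoms by 2 (1/2 each), edge atoms by 4 (1/4 each).
Net atoms = 8 × 1/8 + 6 × 1/2 + 8 × 1/4 = 1 + 3 + 2 = 6.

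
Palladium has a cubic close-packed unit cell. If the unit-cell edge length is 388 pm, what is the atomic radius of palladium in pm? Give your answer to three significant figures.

In an FCC lattice, atoms touch along the face diagonal, so √2·a = 4r.
r = √2·a/4 = 1.4142 × 388 / 4 = 137 pm.

137 pm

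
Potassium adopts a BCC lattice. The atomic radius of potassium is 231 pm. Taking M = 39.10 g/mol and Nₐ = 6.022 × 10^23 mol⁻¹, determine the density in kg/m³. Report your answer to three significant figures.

In a BCC lattice, atoms touch along the body diagonal, so √3·a = 4r, giving a = 533.5 pm = 5.335 × 10^-8 cm.
With Z = 2, ρ = Z·M/(N_A·a³) = 2 × 39.10 / (6.022 × 10²³ × 1.518 × 10^-22) = 0.8553 g/cm³ = 855 kg/m³.

855 kg/m³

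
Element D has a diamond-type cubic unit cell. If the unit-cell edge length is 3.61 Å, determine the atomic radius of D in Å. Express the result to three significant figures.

In a diamond cubic lattice, nearest neighbors lie along the body diagonal with √3·a = 8r.
r = √3·a/8 = 1.7321 × 3.61 / 8 = 0.782 Å.

0.782 Å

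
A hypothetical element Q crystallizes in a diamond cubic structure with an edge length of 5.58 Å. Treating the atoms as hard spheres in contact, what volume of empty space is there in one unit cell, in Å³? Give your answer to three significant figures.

In a diamond cubic lattice nearest neighbors lie along the body diagonal with √3·a = 8r, so r = 0.2165a = 1.208 Å.
V_cell = a³ = 173.7 Å³; V_atoms = 8 × (4/3)πr³ = 59.09 Å³.
Empty space = 173.7 − 59.09 = 115 Å³.

115 Å³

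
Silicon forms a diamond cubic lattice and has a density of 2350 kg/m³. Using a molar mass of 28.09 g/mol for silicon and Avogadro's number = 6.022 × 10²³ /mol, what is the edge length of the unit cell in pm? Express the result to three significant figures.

With Z = 8 atoms per diamond cubic cell, a³ = Z·M/(N_A·ρ) = 8 × 28.09 / (6.022 × 10²³ × 2.350 g/cm³) = 1.588 × 10^-22 cm³.
a = (1.588 × 10^-22)^(1/3) = 5.415 × 10^-8 cm = 542 pm.

542 pm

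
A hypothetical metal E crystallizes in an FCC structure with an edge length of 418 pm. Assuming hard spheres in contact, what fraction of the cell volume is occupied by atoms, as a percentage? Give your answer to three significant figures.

In an FCC lattice atoms touch along the face diagonal, so √2·a = 4r, so r = 0.3536a = 147.8 pm.
Packing fraction = Z·(4/3)πr³ / a³ = 4 × (4/3)π × (147.8)³ / (418)³ = 0.7405 = 74.0%.

74.0%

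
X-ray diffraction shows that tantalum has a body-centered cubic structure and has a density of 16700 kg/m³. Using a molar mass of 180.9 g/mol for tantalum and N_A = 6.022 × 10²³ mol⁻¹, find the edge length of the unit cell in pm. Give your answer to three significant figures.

With Z = 2 atoms per BCC cell, a³ = Z·M/(N_A·ρ) = 2 × 180.9 / (6.022 × 10²³ × 16.70 g/cm³) = 3.598 × 10^-23 cm³.
a = (3.598 × 10^-23)^(1/3) = 3.301 × 10^-8 cm = 330 pm.

330 pm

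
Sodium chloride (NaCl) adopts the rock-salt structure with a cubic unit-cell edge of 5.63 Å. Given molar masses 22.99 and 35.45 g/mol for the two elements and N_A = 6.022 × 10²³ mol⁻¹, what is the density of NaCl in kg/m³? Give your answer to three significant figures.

2180 kg/m³

The rock-salt structure contains Z = 4 formula units per cell; M(NaCl) = 22.99 + 35.45 = 58.44 g/mol.
a³ = (5.630 × 10^-8 cm)³ = 1.785 × 10^-22 cm³.
ρ = 4 × 58.44 / (6.022 × 10²³ × 1.785 × 10^-22) = 2.175 g/cm³ = 2180 kg/m³.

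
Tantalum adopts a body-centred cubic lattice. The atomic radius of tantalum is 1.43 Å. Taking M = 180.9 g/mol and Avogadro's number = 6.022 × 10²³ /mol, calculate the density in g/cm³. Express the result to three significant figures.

In a BCC lattice, atoms touch along the body diagonal, so √3·a = 4r, giving a = 3.302 Å = 3.302 × 10^-8 cm.
With Z = 2, ρ = Z·M/(N_A·a³) = 2 × 180.9 / (6.022 × 10²³ × 3.602 × 10^-23) = 16.68 g/cm³.

16.7 g/cm³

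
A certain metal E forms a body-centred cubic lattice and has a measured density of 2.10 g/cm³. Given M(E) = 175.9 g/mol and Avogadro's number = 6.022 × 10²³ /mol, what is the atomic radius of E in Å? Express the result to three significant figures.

For a BCC cell (Z = 2), a³ = Z·M/(N_A·ρ) = 2 × 175.9 / (6.022 × 10²³ × 2.100) = 2.782 × 10^-22 cm³, so a = 6.528 × 10^-8 cm = 6.528 Å.
Atoms touch along the body diagonal, so √3·a = 4r, so r = 0.4330 × a = 2.83 Å.

2.83 Å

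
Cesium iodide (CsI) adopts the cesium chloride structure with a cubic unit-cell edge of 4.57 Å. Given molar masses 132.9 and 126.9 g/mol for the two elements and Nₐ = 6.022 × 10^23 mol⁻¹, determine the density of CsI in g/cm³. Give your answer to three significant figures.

4.52 g/cm³

The cesium chloride structure contains Z = 1 formula unit per cell; M(CsI) = 132.9 + 126.9 = 259.8 g/mol.
a³ = (4.570 × 10^-8 cm)³ = 9.544 × 10^-23 cm³.
ρ = 1 × 259.8 / (6.022 × 10²³ × 9.544 × 10^-23) = 4.520 g/cm³.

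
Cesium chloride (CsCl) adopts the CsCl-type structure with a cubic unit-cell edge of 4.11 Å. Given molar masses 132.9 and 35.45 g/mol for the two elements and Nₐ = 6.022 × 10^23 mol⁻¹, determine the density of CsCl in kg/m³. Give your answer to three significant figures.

4030 kg/m³

The CsCl-type structure contains Z = 1 formula unit per cell; M(CsCl) = 132.9 + 35.45 = 168.35 g/mol.
a³ = (4.110 × 10^-8 cm)³ = 6.943 × 10^-23 cm³.
ρ = 1 × 168.35 / (6.022 × 10²³ × 6.943 × 10^-23) = 4.027 g/cm³ = 4030 kg/m³.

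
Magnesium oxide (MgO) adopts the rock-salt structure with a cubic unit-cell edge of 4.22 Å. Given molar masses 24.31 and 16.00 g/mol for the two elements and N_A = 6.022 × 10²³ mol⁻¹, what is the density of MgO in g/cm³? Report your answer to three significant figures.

The rock-salt structure contains Z = 4 formula units per cell; M(MgO) = 24.31 + 16.00 = 40.31 g/mol.
a³ = (4.220 × 10^-8 cm)³ = 7.515 × 10^-23 cm³.
ρ = 4 × 40.31 / (6.022 × 10²³ × 7.515 × 10^-23) = 3.563 g/cm³.

3.56 g/cm³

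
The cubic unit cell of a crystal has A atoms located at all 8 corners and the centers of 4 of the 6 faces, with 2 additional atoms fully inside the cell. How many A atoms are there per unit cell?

5

Corner atoms are shared by 8 cells (1/8 each), face atoms by 2 (1/2 each), interior atoms are unshared.
Net atoms = 8 × 1/8 + 4 × 1/2 + 2 = 1 + 2 + 2 = 5.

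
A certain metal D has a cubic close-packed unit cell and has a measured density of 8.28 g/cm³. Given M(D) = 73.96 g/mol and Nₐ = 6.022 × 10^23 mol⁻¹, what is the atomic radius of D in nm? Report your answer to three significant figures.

For an FCC cell (Z = 4), a³ = Z·M/(N_A·ρ) = 4 × 73.96 / (6.022 × 10²³ × 8.280) = 5.933 × 10^-23 cm³, so a = 3.900 × 10^-8 cm = 0.3900 nm.
Atoms touch along the face diagonal, so √2·a = 4r, so r = 0.3536 × a = 0.138 nm.

0.138 nm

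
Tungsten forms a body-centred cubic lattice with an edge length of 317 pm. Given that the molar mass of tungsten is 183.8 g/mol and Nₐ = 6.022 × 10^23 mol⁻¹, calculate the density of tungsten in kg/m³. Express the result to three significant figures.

19200 kg/m³

A BCC unit cell contains Z = 2 atoms.
Cell volume: a³ = (317 pm)³ = (3.170 × 10^-8 cm)³ = 3.186 × 10^-23 cm³.
ρ = Z·M/(N_A·a³) = 2 × 183.8 / (6.022 × 10²³ × 3.186 × 10^-23) = 19.16 g/cm³ = 19200 kg/m³.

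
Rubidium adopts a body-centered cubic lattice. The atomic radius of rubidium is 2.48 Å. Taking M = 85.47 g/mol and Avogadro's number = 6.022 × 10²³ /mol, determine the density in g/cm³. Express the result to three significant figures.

1.51 g/cm³

In a BCC lattice, atoms touch along the body diagonal, so √3·a = 4r, giving a = 5.727 Å = 5.727 × 10^-8 cm.
With Z = 2, ρ = Z·M/(N_A·a³) = 2 × 85.47 / (6.022 × 10²³ × 1.879 × 10^-22) = 1.511 g/cm³.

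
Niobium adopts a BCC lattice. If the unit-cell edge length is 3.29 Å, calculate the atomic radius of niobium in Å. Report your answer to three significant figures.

1.42 Å

In a BCC lattice, atoms touch along the body diagonal, so √3·a = 4r.
r = √3·a/4 = 1.7321 × 3.29 / 4 = 1.42 Å.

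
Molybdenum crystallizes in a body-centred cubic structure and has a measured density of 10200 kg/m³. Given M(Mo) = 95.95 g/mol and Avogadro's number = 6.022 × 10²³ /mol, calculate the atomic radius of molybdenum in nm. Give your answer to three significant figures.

For a BCC cell (Z = 2), a³ = Z·M/(N_A·ρ) = 2 × 95.95 / (6.022 × 10²³ × 10.20) = 3.124 × 10^-23 cm³, so a = 3.150 × 10^-8 cm = 0.3150 nm.
Atoms touch along the body diagonal, so √3·a = 4r, so r = 0.4330 × a = 0.136 nm.

0.136 nm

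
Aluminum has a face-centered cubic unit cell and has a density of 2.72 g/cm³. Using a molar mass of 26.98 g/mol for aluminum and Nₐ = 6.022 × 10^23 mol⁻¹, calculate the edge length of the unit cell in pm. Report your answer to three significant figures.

With Z = 4 atoms per FCC cell, a³ = Z·M/(N_A·ρ) = 4 × 26.98 / (6.022 × 10²³ × 2.720 g/cm³) = 6.589 × 10^-23 cm³.
a = (6.589 × 10^-23)^(1/3) = 4.039 × 10^-8 cm = 404 pm.

404 pm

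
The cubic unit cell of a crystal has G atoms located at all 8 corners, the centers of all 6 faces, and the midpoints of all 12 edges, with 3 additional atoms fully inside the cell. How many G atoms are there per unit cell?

Corner atoms are shared by 8 cells (1/8 each), face atoms by 2 (1/2 each), edge atoms by 4 (1/4 each), interior atoms are unshared.
Net atoms = 8 × 1/8 + 6 × 1/2 + 12 × 1/4 + 3 = 1 + 3 + 3 + 3 = 10.

10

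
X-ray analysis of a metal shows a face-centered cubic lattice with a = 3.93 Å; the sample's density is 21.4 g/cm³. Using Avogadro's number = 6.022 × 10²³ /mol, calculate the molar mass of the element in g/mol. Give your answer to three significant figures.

196 g/mol

An FCC cell has Z = 4 atoms; a = 3.930 × 10^-8 cm.
M = ρ·N_A·a³/Z = 21.4 × 6.022 × 10²³ × 6.070 × 10^-23 / 4 = 196 g/mol.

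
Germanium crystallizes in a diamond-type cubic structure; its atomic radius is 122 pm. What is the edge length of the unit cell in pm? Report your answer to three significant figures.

563 pm

In a diamond cubic lattice, nearest neighbors lie along the body diagonal with √3·a = 8r.
a = 8r/√3 = 8 × 122 / 1.7321 = 563 pm.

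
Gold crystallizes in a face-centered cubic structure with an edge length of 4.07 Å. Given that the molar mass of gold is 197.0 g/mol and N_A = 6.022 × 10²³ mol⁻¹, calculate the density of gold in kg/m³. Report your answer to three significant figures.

19400 kg/m³

An FCC unit cell contains Z = 4 atoms.
Cell volume: a³ = (4.07 Å)³ = (4.070 × 10^-8 cm)³ = 6.742 × 10^-23 cm³.
ρ = Z·M/(N_A·a³) = 4 × 197.0 / (6.022 × 10²³ × 6.742 × 10^-23) = 19.41 g/cm³ = 19400 kg/m³.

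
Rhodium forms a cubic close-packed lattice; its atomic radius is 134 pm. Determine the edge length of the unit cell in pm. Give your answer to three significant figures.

379 pm

In an FCC lattice, atoms touch along the face diagonal, so √2·a = 4r.
a = 4r/√2 = 4 × 134 / 1.4142 = 379 pm.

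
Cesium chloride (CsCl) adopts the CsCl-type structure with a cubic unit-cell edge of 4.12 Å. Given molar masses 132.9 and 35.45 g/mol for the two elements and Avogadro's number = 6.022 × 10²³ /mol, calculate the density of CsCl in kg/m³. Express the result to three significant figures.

The CsCl-type structure contains Z = 1 formula unit per cell; M(CsCl) = 132.9 + 35.45 = 168.35 g/mol.
a³ = (4.120 × 10^-8 cm)³ = 6.993 × 10^-23 cm³.
ρ = 1 × 168.35 / (6.022 × 10²³ × 6.993 × 10^-23) = 3.997 g/cm³ = 4000 kg/m³.

4000 kg/m³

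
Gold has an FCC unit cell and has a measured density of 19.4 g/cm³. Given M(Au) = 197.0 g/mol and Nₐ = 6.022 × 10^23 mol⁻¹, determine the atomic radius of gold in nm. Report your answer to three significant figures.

0.144 nm

For an FCC cell (Z = 4), a³ = Z·M/(N_A·ρ) = 4 × 197.0 / (6.022 × 10²³ × 19.40) = 6.745 × 10^-23 cm³, so a = 4.071 × 10^-8 cm = 0.4071 nm.
Atoms touch along the face diagonal, so √2·a = 4r, so r = 0.3536 × a = 0.144 nm.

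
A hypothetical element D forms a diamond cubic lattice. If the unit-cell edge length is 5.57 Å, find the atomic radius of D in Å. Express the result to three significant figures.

1.21 Å

In a diamond cubic lattice, nearest neighbors lie along the body diagonal with √3·a = 8r.
r = √3·a/8 = 1.7321 × 5.57 / 8 = 1.21 Å.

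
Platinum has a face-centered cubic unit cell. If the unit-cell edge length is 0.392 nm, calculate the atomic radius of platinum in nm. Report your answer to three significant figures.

In an FCC lattice, atoms touch along the face diagonal, so √2·a = 4r.
r = √2·a/4 = 1.4142 × 0.392 / 4 = 0.139 nm.

0.139 nm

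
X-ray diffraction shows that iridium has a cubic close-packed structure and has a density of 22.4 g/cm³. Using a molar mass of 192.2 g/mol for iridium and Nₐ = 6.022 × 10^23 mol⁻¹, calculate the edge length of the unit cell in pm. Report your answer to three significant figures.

With Z = 4 atoms per FCC cell, a³ = Z·M/(N_A·ρ) = 4 × 192.2 / (6.022 × 10²³ × 22.40 g/cm³) = 5.699 × 10^-23 cm³.
a = (5.699 × 10^-23)^(1/3) = 3.848 × 10^-8 cm = 385 pm.

385 pm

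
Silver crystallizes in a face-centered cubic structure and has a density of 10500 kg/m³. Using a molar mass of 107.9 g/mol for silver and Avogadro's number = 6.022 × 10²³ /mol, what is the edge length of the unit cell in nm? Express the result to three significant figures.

0.409 nm

With Z = 4 atoms per FCC cell, a³ = Z·M/(N_A·ρ) = 4 × 107.9 / (6.022 × 10²³ × 10.50 g/cm³) = 6.826 × 10^-23 cm³.
a = (6.826 × 10^-23)^(1/3) = 4.087 × 10^-8 cm = 0.409 nm.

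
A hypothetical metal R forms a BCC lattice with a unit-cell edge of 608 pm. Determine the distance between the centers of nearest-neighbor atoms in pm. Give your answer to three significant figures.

527 pm

In a BCC structure, atoms touch along the body diagonal, so √3·a = 4r; the nearest-neighbor distance equals 2r = 0.8660·a.
d = 0.8660 × 608 = 527 pm.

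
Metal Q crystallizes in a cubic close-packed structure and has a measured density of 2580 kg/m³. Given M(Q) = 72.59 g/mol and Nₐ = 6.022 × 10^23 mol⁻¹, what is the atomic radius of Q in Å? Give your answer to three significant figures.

2.02 Å

For an FCC cell (Z = 4), a³ = Z·M/(N_A·ρ) = 4 × 72.59 / (6.022 × 10²³ × 2.580) = 1.869 × 10^-22 cm³, so a = 5.717 × 10^-8 cm = 5.717 Å.
Atoms touch along the face diagonal, so √2·a = 4r, so r = 0.3536 × a = 2.02 Å.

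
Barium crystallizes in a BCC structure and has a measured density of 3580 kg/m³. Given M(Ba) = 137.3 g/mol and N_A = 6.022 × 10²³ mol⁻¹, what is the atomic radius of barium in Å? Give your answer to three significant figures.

2.18 Å

For a BCC cell (Z = 2), a³ = Z·M/(N_A·ρ) = 2 × 137.3 / (6.022 × 10²³ × 3.580) = 1.274 × 10^-22 cm³, so a = 5.031 × 10^-8 cm = 5.031 Å.
Atoms touch along the body diagonal, so √3·a = 4r, so r = 0.4330 × a = 2.18 Å.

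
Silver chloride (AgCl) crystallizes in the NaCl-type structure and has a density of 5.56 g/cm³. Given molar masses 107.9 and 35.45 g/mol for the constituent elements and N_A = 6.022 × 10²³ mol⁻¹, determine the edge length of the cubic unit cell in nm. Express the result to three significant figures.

M(AgCl) = 143.35 g/mol; Z = 4 formula units per cell.
a³ = Z·M/(N_A·ρ) = 4 × 143.35 / (6.022 × 10²³ × 5.56) = 1.713 × 10^-22 cm³, so a = 5.553 × 10^-8 cm = 0.555 nm.

0.555 nm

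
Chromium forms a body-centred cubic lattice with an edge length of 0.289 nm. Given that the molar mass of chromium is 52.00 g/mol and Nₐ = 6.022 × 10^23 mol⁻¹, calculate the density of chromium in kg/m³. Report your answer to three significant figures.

A BCC unit cell contains Z = 2 atoms.
Cell volume: a³ = (0.289 nm)³ = (2.890 × 10^-8 cm)³ = 2.414 × 10^-23 cm³.
ρ = Z·M/(N_A·a³) = 2 × 52.00 / (6.022 × 10²³ × 2.414 × 10^-23) = 7.155 g/cm³ = 7150 kg/m³.

7150 kg/m³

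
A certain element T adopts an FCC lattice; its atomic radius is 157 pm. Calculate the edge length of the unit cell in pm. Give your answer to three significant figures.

444 pm

In an FCC lattice, atoms touch along the face diagonal, so √2·a = 4r.
a = 4r/√2 = 4 × 157 / 1.4142 = 444 pm.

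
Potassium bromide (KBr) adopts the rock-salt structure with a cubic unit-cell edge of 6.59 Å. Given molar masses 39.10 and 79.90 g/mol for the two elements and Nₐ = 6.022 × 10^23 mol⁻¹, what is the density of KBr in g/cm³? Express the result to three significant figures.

The rock-salt structure contains Z = 4 formula units per cell; M(KBr) = 39.10 + 79.90 = 119.0 g/mol.
a³ = (6.590 × 10^-8 cm)³ = 2.862 × 10^-22 cm³.
ρ = 4 × 119.0 / (6.022 × 10²³ × 2.862 × 10^-22) = 2.762 g/cm³.

2.76 g/cm³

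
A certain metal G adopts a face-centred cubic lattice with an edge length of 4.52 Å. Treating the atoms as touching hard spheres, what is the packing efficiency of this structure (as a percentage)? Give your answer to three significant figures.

74.0%

In an FCC lattice atoms touch along the face diagonal, so √2·a = 4r, so r = 0.3536a = 1.598 Å.
Packing fraction = Z·(4/3)πr³ / a³ = 4 × (4/3)π × (1.598)³ / (4.52)³ = 0.7405 = 74.0%.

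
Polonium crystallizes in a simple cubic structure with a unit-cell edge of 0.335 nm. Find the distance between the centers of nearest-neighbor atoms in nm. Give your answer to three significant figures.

0.335 nm

In a simple cubic structure, atoms touch along the cell edge, so a = 2r; the nearest-neighbor distance equals 2r = 1.000·a.
d = 1.000 × 0.335 = 0.335 nm.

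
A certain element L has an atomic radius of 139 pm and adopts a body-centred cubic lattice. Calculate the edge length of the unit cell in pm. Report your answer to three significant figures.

321 pm

In a BCC lattice, atoms touch along the body diagonal, so √3·a = 4r.
a = 4r/√3 = 4 × 139 / 1.7321 = 321 pm.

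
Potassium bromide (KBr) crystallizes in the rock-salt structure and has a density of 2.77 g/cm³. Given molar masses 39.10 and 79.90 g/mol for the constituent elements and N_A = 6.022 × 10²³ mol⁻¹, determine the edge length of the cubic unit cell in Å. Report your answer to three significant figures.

M(KBr) = 119.0 g/mol; Z = 4 formula units per cell.
a³ = Z·M/(N_A·ρ) = 4 × 119.0 / (6.022 × 10²³ × 2.77) = 2.854 × 10^-22 cm³, so a = 6.584 × 10^-8 cm = 6.58 Å.

6.58 Å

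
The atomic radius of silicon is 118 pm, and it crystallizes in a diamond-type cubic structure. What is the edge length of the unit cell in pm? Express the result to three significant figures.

In a diamond cubic lattice, nearest neighbors lie along the body diagonal with √3·a = 8r.
a = 8r/√3 = 8 × 118 / 1.7321 = 545 pm.

545 pm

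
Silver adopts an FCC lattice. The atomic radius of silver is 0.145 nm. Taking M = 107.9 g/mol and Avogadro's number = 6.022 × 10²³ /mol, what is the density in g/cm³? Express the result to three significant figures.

In an FCC lattice, atoms touch along the face diagonal, so √2·a = 4r, giving a = 0.4101 nm = 4.101 × 10^-8 cm.
With Z = 4, ρ = Z·M/(N_A·a³) = 4 × 107.9 / (6.022 × 10²³ × 6.898 × 10^-23) = 10.39 g/cm³.

10.4 g/cm³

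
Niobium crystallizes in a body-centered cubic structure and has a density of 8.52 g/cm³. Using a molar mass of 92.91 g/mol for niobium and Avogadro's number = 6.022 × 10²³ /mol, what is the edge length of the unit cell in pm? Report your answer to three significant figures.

331 pm

With Z = 2 atoms per BCC cell, a³ = Z·M/(N_A·ρ) = 2 × 92.91 / (6.022 × 10²³ × 8.520 g/cm³) = 3.622 × 10^-23 cm³.
a = (3.622 × 10^-23)^(1/3) = 3.309 × 10^-8 cm = 331 pm.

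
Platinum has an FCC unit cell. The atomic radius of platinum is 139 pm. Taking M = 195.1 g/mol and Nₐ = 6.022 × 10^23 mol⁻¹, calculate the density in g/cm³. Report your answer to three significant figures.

21.3 g/cm³

In an FCC lattice, atoms touch along the face diagonal, so √2·a = 4r, giving a = 393.2 pm = 3.932 × 10^-8 cm.
With Z = 4, ρ = Z·M/(N_A·a³) = 4 × 195.1 / (6.022 × 10²³ × 6.077 × 10^-23) = 21.33 g/cm³.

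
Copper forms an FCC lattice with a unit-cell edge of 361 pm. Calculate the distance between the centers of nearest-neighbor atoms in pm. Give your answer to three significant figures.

In an FCC structure, atoms touch along the face diagonal, so √2·a = 4r; the nearest-neighbor distance equals 2r = 0.7071·a.
d = 0.7071 × 361 = 255 pm.

255 pm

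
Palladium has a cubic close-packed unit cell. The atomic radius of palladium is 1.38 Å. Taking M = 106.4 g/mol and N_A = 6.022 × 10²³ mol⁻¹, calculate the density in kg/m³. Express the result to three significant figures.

11900 kg/m³

In an FCC lattice, atoms touch along the face diagonal, so √2·a = 4r, giving a = 3.903 Å = 3.903 × 10^-8 cm.
With Z = 4, ρ = Z·M/(N_A·a³) = 4 × 106.4 / (6.022 × 10²³ × 5.947 × 10^-23) = 11.88 g/cm³ = 11900 kg/m³.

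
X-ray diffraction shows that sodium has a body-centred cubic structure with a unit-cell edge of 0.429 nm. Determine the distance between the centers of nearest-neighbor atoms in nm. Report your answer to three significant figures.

In a BCC structure, atoms touch along the body diagonal, so √3·a = 4r; the nearest-neighbor distance equals 2r = 0.8660·a.
d = 0.8660 × 0.429 = 0.372 nm.

0.372 nm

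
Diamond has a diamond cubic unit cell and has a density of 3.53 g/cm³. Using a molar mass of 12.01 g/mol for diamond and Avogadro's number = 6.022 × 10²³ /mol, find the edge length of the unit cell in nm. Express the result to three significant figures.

With Z = 8 atoms per diamond cubic cell, a³ = Z·M/(N_A·ρ) = 8 × 12.01 / (6.022 × 10²³ × 3.530 g/cm³) = 4.520 × 10^-23 cm³.
a = (4.520 × 10^-23)^(1/3) = 3.562 × 10^-8 cm = 0.356 nm.

0.356 nm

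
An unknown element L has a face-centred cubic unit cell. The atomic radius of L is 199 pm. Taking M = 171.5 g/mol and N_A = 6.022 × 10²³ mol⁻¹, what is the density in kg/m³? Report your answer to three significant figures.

6390 kg/m³

In an FCC lattice, atoms touch along the face diagonal, so √2·a = 4r, giving a = 562.9 pm = 5.629 × 10^-8 cm.
With Z = 4, ρ = Z·M/(N_A·a³) = 4 × 171.5 / (6.022 × 10²³ × 1.783 × 10^-22) = 6.388 g/cm³ = 6390 kg/m³.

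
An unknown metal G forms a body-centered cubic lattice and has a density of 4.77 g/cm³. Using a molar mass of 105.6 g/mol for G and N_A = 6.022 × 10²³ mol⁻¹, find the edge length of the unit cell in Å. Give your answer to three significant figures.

4.19 Å

With Z = 2 atoms per BCC cell, a³ = Z·M/(N_A·ρ) = 2 × 105.6 / (6.022 × 10²³ × 4.770 g/cm³) = 7.352 × 10^-23 cm³.
a = (7.352 × 10^-23)^(1/3) = 4.189 × 10^-8 cm = 4.19 Å.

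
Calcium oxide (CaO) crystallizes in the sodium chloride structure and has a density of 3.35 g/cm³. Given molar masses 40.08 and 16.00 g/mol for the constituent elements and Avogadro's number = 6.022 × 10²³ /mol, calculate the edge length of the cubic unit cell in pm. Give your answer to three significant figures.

M(CaO) = 56.08 g/mol; Z = 4 formula units per cell.
a³ = Z·M/(N_A·ρ) = 4 × 56.08 / (6.022 × 10²³ × 3.35) = 1.112 × 10^-22 cm³, so a = 4.809 × 10^-8 cm = 481 pm.

481 pm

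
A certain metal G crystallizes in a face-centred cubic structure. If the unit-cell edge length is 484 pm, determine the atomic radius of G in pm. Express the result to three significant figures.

In an FCC lattice, atoms touch along the face diagonal, so √2·a = 4r.
r = √2·a/4 = 1.4142 × 484 / 4 = 171 pm.

171 pm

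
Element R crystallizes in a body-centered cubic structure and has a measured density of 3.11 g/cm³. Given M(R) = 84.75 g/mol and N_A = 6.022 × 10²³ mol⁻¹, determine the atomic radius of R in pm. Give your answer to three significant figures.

194 pm

For a BCC cell (Z = 2), a³ = Z·M/(N_A·ρ) = 2 × 84.75 / (6.022 × 10²³ × 3.110) = 9.050 × 10^-23 cm³, so a = 4.490 × 10^-8 cm = 449.0 pm.
Atoms touch along the body diagonal, so √3·a = 4r, so r = 0.4330 × a = 194 pm.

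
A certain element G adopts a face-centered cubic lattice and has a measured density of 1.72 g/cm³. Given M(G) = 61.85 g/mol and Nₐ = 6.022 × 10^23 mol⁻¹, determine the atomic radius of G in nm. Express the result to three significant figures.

0.219 nm

For an FCC cell (Z = 4), a³ = Z·M/(N_A·ρ) = 4 × 61.85 / (6.022 × 10²³ × 1.720) = 2.389 × 10^-22 cm³, so a = 6.205 × 10^-8 cm = 0.6205 nm.
Atoms touch along the face diagonal, so √2·a = 4r, so r = 0.3536 × a = 0.219 nm.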